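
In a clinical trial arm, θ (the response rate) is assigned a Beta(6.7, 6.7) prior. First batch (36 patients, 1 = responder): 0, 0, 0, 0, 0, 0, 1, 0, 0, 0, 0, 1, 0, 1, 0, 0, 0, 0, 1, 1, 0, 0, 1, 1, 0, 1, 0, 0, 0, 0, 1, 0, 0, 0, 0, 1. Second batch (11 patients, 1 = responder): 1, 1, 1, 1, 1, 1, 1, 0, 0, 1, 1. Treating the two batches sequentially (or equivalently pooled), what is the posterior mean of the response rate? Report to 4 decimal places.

The Beta prior is conjugate to a Binomial/Bernoulli likelihood; the update adds successes to α and failures to β.
After batch 1: Beta(6.7+10, 6.7+26) = Beta(16.7, 32.7).
After batch 2: Beta(16.7+9, 32.7+2) = Beta(25.7, 34.7).
Posterior mean = α/(α+β) = 25.7/60.4 = 0.4255.

0.4255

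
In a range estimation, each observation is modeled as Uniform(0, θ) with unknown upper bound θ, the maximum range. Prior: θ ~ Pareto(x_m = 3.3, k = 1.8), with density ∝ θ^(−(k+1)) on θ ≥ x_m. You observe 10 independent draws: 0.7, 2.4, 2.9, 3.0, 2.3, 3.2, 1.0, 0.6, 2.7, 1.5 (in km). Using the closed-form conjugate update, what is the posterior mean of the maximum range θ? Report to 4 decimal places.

3.6056

A Pareto(scale x_m, shape k) prior on the upper bound θ of Uniform(0, θ) is conjugate: posterior is Pareto(max(x_m, max xᵢ), k + n).
Sample maximum = 3.2; prior scale x_m = 3.3 → posterior scale = max = 3.3.
Posterior shape = 1.8 + 10 = 11.8.
E[θ|data] = k·x_m/(k−1) = 11.8·3.3/10.8 = 3.6056.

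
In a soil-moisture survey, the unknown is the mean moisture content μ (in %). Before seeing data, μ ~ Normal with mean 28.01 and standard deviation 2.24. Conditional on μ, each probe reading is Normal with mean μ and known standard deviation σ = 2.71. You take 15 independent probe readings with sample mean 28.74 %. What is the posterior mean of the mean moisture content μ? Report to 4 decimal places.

For Normal data with known variance σ², a Normal(μ₀, σ₀²) prior on μ is conjugate. Posterior precision = 1/σ₀² + n/σ²; posterior mean is the precision-weighted average of μ₀ and x̄.
n·x̄ = 15·28.74 = 431.1.
σ₀² = 2.24² = 5.0176, σ² = 2.71² = 7.3441; σ² + n·σ₀² = 7.3441 + 15·5.0176 = 82.6081.
Posterior mean = (μ₀/σ₀² + n·x̄/σ²)/(1/σ₀² + n/σ²) = (σ²·μ₀ + σ₀²·n·x̄)/(σ² + n·σ₀²) = (7.3441·28.01 + 5.0176·431.1)/82.6081 = 2368.795601/82.6081 = 28.6751.

28.6751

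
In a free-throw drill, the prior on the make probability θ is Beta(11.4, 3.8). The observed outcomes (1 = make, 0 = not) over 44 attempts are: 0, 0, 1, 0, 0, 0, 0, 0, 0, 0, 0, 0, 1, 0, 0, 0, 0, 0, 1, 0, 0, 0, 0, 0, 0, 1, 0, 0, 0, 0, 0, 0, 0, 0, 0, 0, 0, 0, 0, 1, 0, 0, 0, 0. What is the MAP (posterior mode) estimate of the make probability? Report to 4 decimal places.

0.2692

The Beta prior is conjugate to a Binomial/Bernoulli likelihood; the update adds successes to α and failures to β.
Posterior: Beta(α+k, β+n−k) = Beta(11.4+5, 3.8+39) = Beta(16.4, 42.8).
Mode of Beta(a,b) for a,b>1 is (a−1)/(a+b−2) = 15.4/57.2 = 0.2692.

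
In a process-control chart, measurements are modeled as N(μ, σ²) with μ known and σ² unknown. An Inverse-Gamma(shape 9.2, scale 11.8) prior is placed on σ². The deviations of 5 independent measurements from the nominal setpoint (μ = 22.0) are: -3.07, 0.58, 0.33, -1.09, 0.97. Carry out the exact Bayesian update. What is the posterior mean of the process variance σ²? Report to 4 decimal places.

With known mean μ and an Inverse-Gamma(α, β) prior on σ², the Normal likelihood is conjugate: posterior is Inv-Gamma(α + n/2, β + Σ(xᵢ−μ)²/2).
Σ(xᵢ−μ)² = (-3.07)² + (0.58)² + (0.33)² + (-1.09)² + (0.97)² = 11.9992.
Posterior: Inv-Gamma(9.2 + 5/2, 11.8 + 11.9992/2) = Inv-Gamma(11.70, 17.79960).
E[σ²|data] = β/(α−1) = 17.79960/10.70 = 1.6635.

1.6635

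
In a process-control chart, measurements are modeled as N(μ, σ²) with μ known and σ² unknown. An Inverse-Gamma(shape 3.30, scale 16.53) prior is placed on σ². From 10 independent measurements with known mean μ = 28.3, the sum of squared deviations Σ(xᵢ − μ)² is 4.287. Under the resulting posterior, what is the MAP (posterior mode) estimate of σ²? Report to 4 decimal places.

With known mean μ and an Inverse-Gamma(α, β) prior on σ², the Normal likelihood is conjugate: posterior is Inv-Gamma(α + n/2, β + Σ(xᵢ−μ)²/2).
Posterior: Inv-Gamma(3.30 + 10/2, 16.53 + 4.287/2) = Inv-Gamma(8.30, 18.6735).
Mode = β/(α+1) = 18.6735/9.30 = 2.0079.

2.0079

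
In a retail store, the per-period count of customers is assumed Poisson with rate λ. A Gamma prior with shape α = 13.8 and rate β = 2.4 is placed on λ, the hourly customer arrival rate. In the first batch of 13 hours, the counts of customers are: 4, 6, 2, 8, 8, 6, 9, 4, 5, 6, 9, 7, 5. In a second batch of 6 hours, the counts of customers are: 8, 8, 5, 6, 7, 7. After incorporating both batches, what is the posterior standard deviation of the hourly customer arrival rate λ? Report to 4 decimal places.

With a Gamma(shape α, rate β) prior, the Poisson likelihood is conjugate: the posterior is Gamma(α + ΣXᵢ, β + n).
Batch 1: sum of counts S = 79 over n = 13 hours.
After batch 1: Gamma(α+S, β+n) = Gamma(13.8+79, 2.4+13) = Gamma(92.8, 15.4).
Batch 2: sum of counts S = 41 over n = 6 hours.
After batch 2: Gamma(α+S, β+n) = Gamma(92.8+41, 15.4+6) = Gamma(133.8, 21.4).
SD = √α/β = √133.8/21.4 = 0.5405.

0.5405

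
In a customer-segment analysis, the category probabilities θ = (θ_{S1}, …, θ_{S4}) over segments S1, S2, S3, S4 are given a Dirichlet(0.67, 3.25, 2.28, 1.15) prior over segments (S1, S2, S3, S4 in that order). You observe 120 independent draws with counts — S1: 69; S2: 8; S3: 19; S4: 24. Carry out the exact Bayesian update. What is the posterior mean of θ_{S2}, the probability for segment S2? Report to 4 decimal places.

The Dirichlet prior is conjugate to the Multinomial likelihood: each posterior αⱼ = prior αⱼ + observed count nⱼ.
Posterior concentration: (69.67, 11.25, 21.28, 25.15), total = 127.35.
E[θ_{S2}|data] = α_{S2}/Σα = 11.25/127.35 = 0.0883.

0.0883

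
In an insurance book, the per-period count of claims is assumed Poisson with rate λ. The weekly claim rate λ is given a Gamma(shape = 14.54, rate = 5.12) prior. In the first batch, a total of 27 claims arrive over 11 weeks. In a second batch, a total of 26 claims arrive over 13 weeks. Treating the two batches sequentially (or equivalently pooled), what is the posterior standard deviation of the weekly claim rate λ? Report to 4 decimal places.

With a Gamma(shape α, rate β) prior, the Poisson likelihood is conjugate: the posterior is Gamma(α + ΣXᵢ, β + n).
After batch 1: Gamma(α+S, β+n) = Gamma(14.54+27, 5.12+11) = Gamma(41.54, 16.12).
After batch 2: Gamma(α+S, β+n) = Gamma(41.54+26, 16.12+13) = Gamma(67.54, 29.12).
SD = √α/β = √67.54/29.12 = 0.2822.

0.2822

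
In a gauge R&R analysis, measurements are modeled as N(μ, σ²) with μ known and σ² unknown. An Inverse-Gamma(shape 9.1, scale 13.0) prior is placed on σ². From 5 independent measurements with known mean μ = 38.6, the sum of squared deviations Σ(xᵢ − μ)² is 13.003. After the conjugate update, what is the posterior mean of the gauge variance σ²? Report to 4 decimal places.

1.8398

With known mean μ and an Inverse-Gamma(α, β) prior on σ², the Normal likelihood is conjugate: posterior is Inv-Gamma(α + n/2, β + Σ(xᵢ−μ)²/2).
Posterior: Inv-Gamma(9.1 + 5/2, 13.0 + 13.003/2) = Inv-Gamma(11.60, 19.5015).
E[σ²|data] = β/(α−1) = 19.5015/10.60 = 1.8398.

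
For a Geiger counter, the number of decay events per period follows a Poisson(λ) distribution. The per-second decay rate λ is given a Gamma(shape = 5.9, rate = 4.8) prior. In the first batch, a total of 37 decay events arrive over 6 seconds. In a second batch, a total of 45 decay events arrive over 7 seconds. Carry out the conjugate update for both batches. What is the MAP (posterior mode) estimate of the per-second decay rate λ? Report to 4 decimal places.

With a Gamma(shape α, rate β) prior, the Poisson likelihood is conjugate: the posterior is Gamma(α + ΣXᵢ, β + n).
After batch 1: Gamma(α+S, β+n) = Gamma(5.9+37, 4.8+6) = Gamma(42.9, 10.8).
After batch 2: Gamma(α+S, β+n) = Gamma(42.9+45, 10.8+7) = Gamma(87.9, 17.8).
Mode of Gamma(α,β) for α≥1 is (α−1)/β = 86.9/17.8 = 4.8820.

4.8820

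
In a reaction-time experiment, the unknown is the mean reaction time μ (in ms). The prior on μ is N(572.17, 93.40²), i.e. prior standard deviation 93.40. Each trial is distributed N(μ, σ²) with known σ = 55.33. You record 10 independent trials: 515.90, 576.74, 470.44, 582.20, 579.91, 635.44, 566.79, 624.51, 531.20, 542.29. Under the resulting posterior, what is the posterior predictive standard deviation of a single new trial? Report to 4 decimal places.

For Normal data with known variance σ², a Normal(μ₀, σ₀²) prior on μ is conjugate. Posterior precision = 1/σ₀² + n/σ²; posterior mean is the precision-weighted average of μ₀ and x̄.
σ₀² = 93.40² = 8723.56, σ² = 55.33² = 3061.4089; σ² + n·σ₀² = 3061.4089 + 10·8723.56 = 90297.0089.
Posterior precision = 1/σ₀² + n/σ² = 1/8723.56 + 10/3061.4089 = (σ² + n·σ₀²)/(σ₀²σ²) = 90297.0089/(8723.56·3061.4089); posterior variance σₙ² = σ₀²σ²/(σ² + n·σ₀²) = 8723.56·3061.4089/90297.0089 = 295.761560.
Predictive variance for one new observation = σₙ² + σ² = 8723.56·3061.4089/90297.0089 + 3061.4089 = σ²·(σ₀² + 90297.0089)/90297.0089 = 3061.4089·99020.5689/90297.0089 = 3357.170460; SD = √(3061.4089·99020.5689/90297.0089) = 57.9411.

57.9411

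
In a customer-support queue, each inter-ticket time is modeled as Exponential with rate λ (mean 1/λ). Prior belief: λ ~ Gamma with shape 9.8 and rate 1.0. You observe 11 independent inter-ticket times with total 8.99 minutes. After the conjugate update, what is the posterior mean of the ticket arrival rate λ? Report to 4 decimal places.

With a Gamma(shape α, rate β) prior on the exponential rate λ, the posterior after n observations with total T = Σxᵢ is Gamma(α+n, β+T).
Posterior: Gamma(9.8+11, 1.0+8.99) = Gamma(20.8, 9.99).
Posterior mean of λ = α/β = 20.8/9.99 = 2.0821.

2.0821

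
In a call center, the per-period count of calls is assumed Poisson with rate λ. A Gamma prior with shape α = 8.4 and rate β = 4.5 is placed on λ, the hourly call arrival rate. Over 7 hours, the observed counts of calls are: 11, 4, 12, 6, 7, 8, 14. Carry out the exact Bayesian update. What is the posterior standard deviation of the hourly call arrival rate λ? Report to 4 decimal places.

0.7296

With a Gamma(shape α, rate β) prior, the Poisson likelihood is conjugate: the posterior is Gamma(α + ΣXᵢ, β + n).
Sum of counts S = 62 over n = 7 hours.
Posterior: Gamma(α+S, β+n) = Gamma(8.4+62, 4.5+7) = Gamma(70.4, 11.5).
SD = √α/β = √70.4/11.5 = 0.7296.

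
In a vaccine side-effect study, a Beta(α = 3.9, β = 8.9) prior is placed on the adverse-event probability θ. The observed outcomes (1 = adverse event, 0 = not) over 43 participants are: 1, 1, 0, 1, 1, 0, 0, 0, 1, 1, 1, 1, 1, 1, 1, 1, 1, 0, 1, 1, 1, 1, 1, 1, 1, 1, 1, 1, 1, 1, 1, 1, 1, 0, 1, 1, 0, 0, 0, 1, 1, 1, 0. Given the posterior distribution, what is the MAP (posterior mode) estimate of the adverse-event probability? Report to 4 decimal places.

0.6673

The Beta prior is conjugate to a Binomial/Bernoulli likelihood; the update adds successes to α and failures to β.
Posterior: Beta(α+k, β+n−k) = Beta(3.9+33, 8.9+10) = Beta(36.9, 18.9).
Mode of Beta(a,b) for a,b>1 is (a−1)/(a+b−2) = 35.9/53.8 = 0.6673.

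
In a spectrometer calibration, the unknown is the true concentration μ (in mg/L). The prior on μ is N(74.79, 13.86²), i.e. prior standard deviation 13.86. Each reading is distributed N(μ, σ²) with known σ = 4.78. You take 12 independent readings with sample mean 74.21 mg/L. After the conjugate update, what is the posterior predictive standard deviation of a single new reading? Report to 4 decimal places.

For Normal data with known variance σ², a Normal(μ₀, σ₀²) prior on μ is conjugate. Posterior precision = 1/σ₀² + n/σ²; posterior mean is the precision-weighted average of μ₀ and x̄.
σ₀² = 13.86² = 192.0996, σ² = 4.78² = 22.8484; σ² + n·σ₀² = 22.8484 + 12·192.0996 = 2328.0436.
Posterior precision = 1/σ₀² + n/σ² = 1/192.0996 + 12/22.8484 = (σ² + n·σ₀²)/(σ₀²σ²) = 2328.0436/(192.0996·22.8484); posterior variance σₙ² = σ₀²σ²/(σ² + n·σ₀²) = 192.0996·22.8484/2328.0436 = 1.885346.
Predictive variance for one new observation = σₙ² + σ² = 192.0996·22.8484/2328.0436 + 22.8484 = σ²·(σ₀² + 2328.0436)/2328.0436 = 22.8484·2520.1432/2328.0436 = 24.733746; SD = √(22.8484·2520.1432/2328.0436) = 4.9733.

4.9733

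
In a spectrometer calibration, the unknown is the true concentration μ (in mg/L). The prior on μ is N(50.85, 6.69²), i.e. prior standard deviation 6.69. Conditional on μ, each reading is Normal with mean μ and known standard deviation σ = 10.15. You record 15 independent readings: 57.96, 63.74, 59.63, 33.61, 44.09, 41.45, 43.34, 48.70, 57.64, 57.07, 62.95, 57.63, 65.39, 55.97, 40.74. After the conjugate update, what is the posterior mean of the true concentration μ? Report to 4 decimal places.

52.4198

For Normal data with known variance σ², a Normal(μ₀, σ₀²) prior on μ is conjugate. Posterior precision = 1/σ₀² + n/σ²; posterior mean is the precision-weighted average of μ₀ and x̄.
Σxᵢ = 57.96 + 63.74 + 59.63 + 33.61 + 44.09 + 41.45 + 43.34 + 48.70 + 57.64 + 57.07 + 62.95 + 57.63 + 65.39 + 55.97 + 40.74 = 789.91, so n·x̄ = 789.91.
σ₀² = 6.69² = 44.7561, σ² = 10.15² = 103.0225; σ² + n·σ₀² = 103.0225 + 15·44.7561 = 774.364.
Posterior mean = (μ₀/σ₀² + n·x̄/σ²)/(1/σ₀² + n/σ²) = (σ²·μ₀ + σ₀²·n·x̄)/(σ² + n·σ₀²) = (103.0225·50.85 + 44.7561·789.91)/774.364 = 40591.985076/774.364 = 52.4198.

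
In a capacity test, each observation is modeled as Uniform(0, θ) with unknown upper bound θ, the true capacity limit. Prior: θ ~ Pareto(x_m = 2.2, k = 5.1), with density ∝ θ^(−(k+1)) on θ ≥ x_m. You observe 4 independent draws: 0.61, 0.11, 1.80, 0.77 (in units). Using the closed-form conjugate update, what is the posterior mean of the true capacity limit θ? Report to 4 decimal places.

2.4716

A Pareto(scale x_m, shape k) prior on the upper bound θ of Uniform(0, θ) is conjugate: posterior is Pareto(max(x_m, max xᵢ), k + n).
Sample maximum = 1.80; prior scale x_m = 2.2 → posterior scale = max = 2.20.
Posterior shape = 5.1 + 4 = 9.1.
E[θ|data] = k·x_m/(k−1) = 9.1·2.20/8.1 = 2.4716.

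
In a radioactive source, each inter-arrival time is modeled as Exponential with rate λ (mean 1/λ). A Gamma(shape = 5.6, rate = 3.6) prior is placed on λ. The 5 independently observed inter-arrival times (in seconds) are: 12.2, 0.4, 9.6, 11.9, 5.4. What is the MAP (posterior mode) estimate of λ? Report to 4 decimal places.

With a Gamma(shape α, rate β) prior on the exponential rate λ, the posterior after n observations with total T = Σxᵢ is Gamma(α+n, β+T).
Sum of observations T = 39.5 seconds; n = 5.
Posterior: Gamma(5.6+5, 3.6+39.5) = Gamma(10.6, 43.1).
Mode = (α−1)/β = 0.2227.

0.2227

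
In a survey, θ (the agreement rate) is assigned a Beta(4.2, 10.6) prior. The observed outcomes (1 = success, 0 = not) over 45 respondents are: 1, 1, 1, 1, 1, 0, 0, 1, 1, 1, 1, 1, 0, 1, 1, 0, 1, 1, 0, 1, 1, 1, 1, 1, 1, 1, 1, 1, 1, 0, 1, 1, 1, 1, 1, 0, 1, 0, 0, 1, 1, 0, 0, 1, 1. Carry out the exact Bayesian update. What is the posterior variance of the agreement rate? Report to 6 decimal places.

The Beta prior is conjugate to a Binomial/Bernoulli likelihood; the update adds successes to α and failures to β.
Posterior: Beta(α+k, β+n−k) = Beta(4.2+34, 10.6+11) = Beta(38.2, 21.6).
Var = αβ/((α+β)²(α+β+1)) = 38.2·21.6/(59.8²·60.8) = 0.003795.

0.003795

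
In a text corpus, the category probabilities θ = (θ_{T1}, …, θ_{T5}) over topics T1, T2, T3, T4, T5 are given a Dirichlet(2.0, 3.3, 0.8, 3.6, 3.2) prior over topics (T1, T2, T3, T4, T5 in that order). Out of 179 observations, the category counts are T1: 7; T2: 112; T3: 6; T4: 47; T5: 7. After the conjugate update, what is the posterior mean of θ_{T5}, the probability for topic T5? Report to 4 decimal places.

0.0532

The Dirichlet prior is conjugate to the Multinomial likelihood: each posterior αⱼ = prior αⱼ + observed count nⱼ.
Posterior concentration: (9.0, 115.3, 6.8, 50.6, 10.2), total = 191.9.
E[θ_{T5}|data] = α_{T5}/Σα = 10.2/191.9 = 0.0532.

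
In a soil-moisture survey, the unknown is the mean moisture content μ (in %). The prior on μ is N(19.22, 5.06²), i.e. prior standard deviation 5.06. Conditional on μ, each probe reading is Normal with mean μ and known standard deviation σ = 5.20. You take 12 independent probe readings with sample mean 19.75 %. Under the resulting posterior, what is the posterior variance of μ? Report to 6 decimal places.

For Normal data with known variance σ², a Normal(μ₀, σ₀²) prior on μ is conjugate. Posterior precision = 1/σ₀² + n/σ²; posterior mean is the precision-weighted average of μ₀ and x̄.
σ₀² = 5.06² = 25.6036, σ² = 5.20² = 27.04; σ² + n·σ₀² = 27.04 + 12·25.6036 = 334.2832.
Posterior precision = 1/σ₀² + n/σ² = 1/25.6036 + 12/27.04 = (σ² + n·σ₀²)/(σ₀²σ²) = 334.2832/(25.6036·27.04); posterior variance σₙ² = σ₀²σ²/(σ² + n·σ₀²) = 25.6036·27.04/334.2832 = 2.071062.

2.071062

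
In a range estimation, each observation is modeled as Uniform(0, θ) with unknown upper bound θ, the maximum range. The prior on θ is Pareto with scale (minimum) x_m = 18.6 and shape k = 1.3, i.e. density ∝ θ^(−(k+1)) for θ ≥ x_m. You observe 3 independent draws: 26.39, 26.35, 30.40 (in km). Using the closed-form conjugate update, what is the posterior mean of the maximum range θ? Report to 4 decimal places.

A Pareto(scale x_m, shape k) prior on the upper bound θ of Uniform(0, θ) is conjugate: posterior is Pareto(max(x_m, max xᵢ), k + n).
Sample maximum = 30.40; prior scale x_m = 18.6 → posterior scale = max = 30.40.
Posterior shape = 1.3 + 3 = 4.3.
E[θ|data] = k·x_m/(k−1) = 4.3·30.40/3.3 = 39.6121.

39.6121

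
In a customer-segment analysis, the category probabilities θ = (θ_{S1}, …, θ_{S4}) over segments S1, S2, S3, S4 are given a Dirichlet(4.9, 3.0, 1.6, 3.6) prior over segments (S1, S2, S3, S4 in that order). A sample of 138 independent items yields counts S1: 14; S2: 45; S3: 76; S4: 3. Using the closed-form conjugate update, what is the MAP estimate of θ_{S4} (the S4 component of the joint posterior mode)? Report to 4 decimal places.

The Dirichlet prior is conjugate to the Multinomial likelihood: each posterior αⱼ = prior αⱼ + observed count nⱼ.
Posterior concentration: (18.9, 48.0, 77.6, 6.6), total = 151.1.
Joint mode component: (α_{S4}−1)/(Σα−K) = 5.6/147.1 = 0.0381.

0.0381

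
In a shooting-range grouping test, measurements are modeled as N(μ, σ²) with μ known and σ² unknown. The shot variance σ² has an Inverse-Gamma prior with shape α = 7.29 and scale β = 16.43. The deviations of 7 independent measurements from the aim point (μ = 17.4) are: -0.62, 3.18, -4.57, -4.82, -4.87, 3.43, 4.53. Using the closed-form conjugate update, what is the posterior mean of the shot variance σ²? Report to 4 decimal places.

With known mean μ and an Inverse-Gamma(α, β) prior on σ², the Normal likelihood is conjugate: posterior is Inv-Gamma(α + n/2, β + Σ(xᵢ−μ)²/2).
Σ(xᵢ−μ)² = (-0.62)² + (3.18)² + (-4.57)² + (-4.82)² + (-4.87)² + (3.43)² + (4.53)² = 110.6168.
Posterior: Inv-Gamma(7.29 + 7/2, 16.43 + 110.6168/2) = Inv-Gamma(10.79, 71.73840).
E[σ²|data] = β/(α−1) = 71.73840/9.79 = 7.3277.

7.3277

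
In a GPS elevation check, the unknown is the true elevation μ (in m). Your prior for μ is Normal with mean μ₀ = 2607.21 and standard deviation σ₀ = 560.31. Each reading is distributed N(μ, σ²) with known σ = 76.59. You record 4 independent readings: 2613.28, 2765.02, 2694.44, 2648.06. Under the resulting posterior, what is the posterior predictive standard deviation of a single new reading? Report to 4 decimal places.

For Normal data with known variance σ², a Normal(μ₀, σ₀²) prior on μ is conjugate. Posterior precision = 1/σ₀² + n/σ²; posterior mean is the precision-weighted average of μ₀ and x̄.
σ₀² = 560.31² = 313947.2961, σ² = 76.59² = 5866.0281; σ² + n·σ₀² = 5866.0281 + 4·313947.2961 = 1261655.2125.
Posterior precision = 1/σ₀² + n/σ² = 1/313947.2961 + 4/5866.0281 = (σ² + n·σ₀²)/(σ₀²σ²) = 1261655.2125/(313947.2961·5866.0281); posterior variance σₙ² = σ₀²σ²/(σ² + n·σ₀²) = 313947.2961·5866.0281/1261655.2125 = 1459.688545.
Predictive variance for one new observation = σₙ² + σ² = 313947.2961·5866.0281/1261655.2125 + 5866.0281 = σ²·(σ₀² + 1261655.2125)/1261655.2125 = 5866.0281·1575602.5086/1261655.2125 = 7325.716645; SD = √(5866.0281·1575602.5086/1261655.2125) = 85.5904.

85.5904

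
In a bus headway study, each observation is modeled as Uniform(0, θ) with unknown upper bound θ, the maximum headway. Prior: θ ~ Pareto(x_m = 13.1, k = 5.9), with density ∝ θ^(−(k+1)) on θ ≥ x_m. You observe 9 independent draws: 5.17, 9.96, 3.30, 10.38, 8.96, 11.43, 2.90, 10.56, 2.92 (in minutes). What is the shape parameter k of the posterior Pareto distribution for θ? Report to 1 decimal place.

14.9

A Pareto(scale x_m, shape k) prior on the upper bound θ of Uniform(0, θ) is conjugate: posterior is Pareto(max(x_m, max xᵢ), k + n).
Sample maximum = 11.43; prior scale x_m = 13.1 → posterior scale = max = 13.10.
Posterior shape = 5.9 + 9 = 14.9.
Posterior shape k = 14.9.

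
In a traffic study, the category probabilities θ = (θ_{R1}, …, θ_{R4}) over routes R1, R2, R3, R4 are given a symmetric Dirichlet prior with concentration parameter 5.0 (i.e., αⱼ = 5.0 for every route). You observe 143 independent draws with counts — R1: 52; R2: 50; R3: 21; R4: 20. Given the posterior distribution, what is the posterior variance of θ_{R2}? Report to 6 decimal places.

The Dirichlet prior is conjugate to the Multinomial likelihood: each posterior αⱼ = prior αⱼ + observed count nⱼ.
Posterior concentration: (57.0, 55.0, 26.0, 25.0), total = 163.0.
Var[θ_j] = α_j(Σα−α_j)/((Σα)²(Σα+1)) = 55.0·108.0/(163.0²·164.0) = 0.001363.

0.001363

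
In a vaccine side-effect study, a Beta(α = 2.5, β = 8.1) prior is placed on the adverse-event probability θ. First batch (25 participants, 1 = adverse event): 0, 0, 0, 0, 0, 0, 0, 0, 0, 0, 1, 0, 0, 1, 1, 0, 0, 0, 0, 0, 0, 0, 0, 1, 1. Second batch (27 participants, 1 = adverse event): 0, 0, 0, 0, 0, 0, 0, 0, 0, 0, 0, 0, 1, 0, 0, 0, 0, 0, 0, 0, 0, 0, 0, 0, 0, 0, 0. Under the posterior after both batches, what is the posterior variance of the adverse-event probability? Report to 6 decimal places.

0.001845

The Beta prior is conjugate to a Binomial/Bernoulli likelihood; the update adds successes to α and failures to β.
After batch 1: Beta(2.5+5, 8.1+20) = Beta(7.5, 28.1).
After batch 2: Beta(7.5+1, 28.1+26) = Beta(8.5, 54.1).
Var = αβ/((α+β)²(α+β+1)) = 8.5·54.1/(62.6²·63.6) = 0.001845.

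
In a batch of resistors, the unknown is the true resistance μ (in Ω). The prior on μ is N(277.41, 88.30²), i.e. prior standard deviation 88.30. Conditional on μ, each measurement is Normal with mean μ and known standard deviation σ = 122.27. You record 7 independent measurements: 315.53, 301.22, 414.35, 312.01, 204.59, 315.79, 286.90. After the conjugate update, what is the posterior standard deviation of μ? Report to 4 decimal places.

For Normal data with known variance σ², a Normal(μ₀, σ₀²) prior on μ is conjugate. Posterior precision = 1/σ₀² + n/σ²; posterior mean is the precision-weighted average of μ₀ and x̄.
σ₀² = 88.30² = 7796.89, σ² = 122.27² = 14949.9529; σ² + n·σ₀² = 14949.9529 + 7·7796.89 = 69528.1829.
Posterior precision = 1/σ₀² + n/σ² = 1/7796.89 + 7/14949.9529 = (σ² + n·σ₀²)/(σ₀²σ²) = 69528.1829/(7796.89·14949.9529); posterior variance σₙ² = σ₀²σ²/(σ² + n·σ₀²) = 7796.89·14949.9529/69528.1829 = 1676.487626.
Posterior SD = √σₙ² = √(7796.89·14949.9529/69528.1829) = 40.9449.

40.9449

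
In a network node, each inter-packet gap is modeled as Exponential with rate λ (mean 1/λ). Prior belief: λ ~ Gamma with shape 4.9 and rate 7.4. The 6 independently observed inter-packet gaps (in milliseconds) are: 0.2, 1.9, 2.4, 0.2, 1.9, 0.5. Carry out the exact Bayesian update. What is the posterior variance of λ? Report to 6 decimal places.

0.051843

With a Gamma(shape α, rate β) prior on the exponential rate λ, the posterior after n observations with total T = Σxᵢ is Gamma(α+n, β+T).
Sum of observations T = 7.1 milliseconds; n = 6.
Posterior: Gamma(4.9+6, 7.4+7.1) = Gamma(10.9, 14.5).
Var = α/β² = 0.051843.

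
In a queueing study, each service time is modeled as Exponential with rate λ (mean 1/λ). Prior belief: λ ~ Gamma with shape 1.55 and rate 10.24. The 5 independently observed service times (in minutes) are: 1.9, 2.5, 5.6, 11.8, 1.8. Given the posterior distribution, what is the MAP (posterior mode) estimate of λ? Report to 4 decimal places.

0.1640

With a Gamma(shape α, rate β) prior on the exponential rate λ, the posterior after n observations with total T = Σxᵢ is Gamma(α+n, β+T).
Sum of observations T = 23.6 minutes; n = 5.
Posterior: Gamma(1.55+5, 10.24+23.6) = Gamma(6.55, 33.84).
Mode = (α−1)/β = 0.1640.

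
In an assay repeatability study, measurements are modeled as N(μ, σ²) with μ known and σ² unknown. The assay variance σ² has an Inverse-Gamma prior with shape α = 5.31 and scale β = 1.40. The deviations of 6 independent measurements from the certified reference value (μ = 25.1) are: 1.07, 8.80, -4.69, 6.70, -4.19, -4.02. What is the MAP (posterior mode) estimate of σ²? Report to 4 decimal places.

9.7738

With known mean μ and an Inverse-Gamma(α, β) prior on σ², the Normal likelihood is conjugate: posterior is Inv-Gamma(α + n/2, β + Σ(xᵢ−μ)²/2).
Σ(xᵢ−μ)² = (1.07)² + (8.80)² + (-4.69)² + (6.70)² + (-4.19)² + (-4.02)² = 179.1875.
Posterior: Inv-Gamma(5.31 + 6/2, 1.40 + 179.1875/2) = Inv-Gamma(8.31, 90.99375).
Mode = β/(α+1) = 90.99375/9.31 = 9.7738.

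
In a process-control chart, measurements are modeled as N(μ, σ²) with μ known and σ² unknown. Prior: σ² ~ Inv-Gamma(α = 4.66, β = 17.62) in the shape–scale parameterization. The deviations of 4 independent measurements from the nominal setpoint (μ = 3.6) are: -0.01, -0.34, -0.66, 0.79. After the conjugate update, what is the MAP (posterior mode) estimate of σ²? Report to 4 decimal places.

With known mean μ and an Inverse-Gamma(α, β) prior on σ², the Normal likelihood is conjugate: posterior is Inv-Gamma(α + n/2, β + Σ(xᵢ−μ)²/2).
Σ(xᵢ−μ)² = (-0.01)² + (-0.34)² + (-0.66)² + (0.79)² = 1.1754.
Posterior: Inv-Gamma(4.66 + 4/2, 17.62 + 1.1754/2) = Inv-Gamma(6.66, 18.20770).
Mode = β/(α+1) = 18.20770/7.66 = 2.3770.

2.3770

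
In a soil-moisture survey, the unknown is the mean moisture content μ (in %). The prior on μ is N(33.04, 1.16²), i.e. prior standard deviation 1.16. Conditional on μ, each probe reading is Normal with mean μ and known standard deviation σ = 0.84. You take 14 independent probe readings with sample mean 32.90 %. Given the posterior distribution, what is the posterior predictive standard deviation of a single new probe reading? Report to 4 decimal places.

0.8684

For Normal data with known variance σ², a Normal(μ₀, σ₀²) prior on μ is conjugate. Posterior precision = 1/σ₀² + n/σ²; posterior mean is the precision-weighted average of μ₀ and x̄.
σ₀² = 1.16² = 1.3456, σ² = 0.84² = 0.7056; σ² + n·σ₀² = 0.7056 + 14·1.3456 = 19.544.
Posterior precision = 1/σ₀² + n/σ² = 1/1.3456 + 14/0.7056 = (σ² + n·σ₀²)/(σ₀²σ²) = 19.544/(1.3456·0.7056); posterior variance σₙ² = σ₀²σ²/(σ² + n·σ₀²) = 1.3456·0.7056/19.544 = 0.048580.
Predictive variance for one new observation = σₙ² + σ² = 1.3456·0.7056/19.544 + 0.7056 = σ²·(σ₀² + 19.544)/19.544 = 0.7056·20.8896/19.544 = 0.754180; SD = √(0.7056·20.8896/19.544) = 0.8684.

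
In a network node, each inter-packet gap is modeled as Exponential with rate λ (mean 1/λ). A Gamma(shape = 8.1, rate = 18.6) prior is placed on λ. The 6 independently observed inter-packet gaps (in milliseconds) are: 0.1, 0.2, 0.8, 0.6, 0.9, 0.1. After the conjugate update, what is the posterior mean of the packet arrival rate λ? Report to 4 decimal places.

0.6620

With a Gamma(shape α, rate β) prior on the exponential rate λ, the posterior after n observations with total T = Σxᵢ is Gamma(α+n, β+T).
Sum of observations T = 2.7 milliseconds; n = 6.
Posterior: Gamma(8.1+6, 18.6+2.7) = Gamma(14.1, 21.3).
Posterior mean of λ = α/β = 14.1/21.3 = 0.6620.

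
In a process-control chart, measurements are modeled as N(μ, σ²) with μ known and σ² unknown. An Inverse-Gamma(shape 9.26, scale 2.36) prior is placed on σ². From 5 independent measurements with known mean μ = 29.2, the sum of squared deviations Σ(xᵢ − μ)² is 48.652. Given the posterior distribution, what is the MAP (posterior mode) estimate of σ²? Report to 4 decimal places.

With known mean μ and an Inverse-Gamma(α, β) prior on σ², the Normal likelihood is conjugate: posterior is Inv-Gamma(α + n/2, β + Σ(xᵢ−μ)²/2).
Posterior: Inv-Gamma(9.26 + 5/2, 2.36 + 48.652/2) = Inv-Gamma(11.76, 26.6860).
Mode = β/(α+1) = 26.6860/12.76 = 2.0914.

2.0914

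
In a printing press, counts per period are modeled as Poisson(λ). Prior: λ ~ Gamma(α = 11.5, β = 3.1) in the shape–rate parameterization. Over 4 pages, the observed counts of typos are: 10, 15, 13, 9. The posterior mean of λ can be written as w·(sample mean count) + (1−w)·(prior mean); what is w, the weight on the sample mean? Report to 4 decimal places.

With a Gamma(shape α, rate β) prior, the Poisson likelihood is conjugate: the posterior is Gamma(α + ΣXᵢ, β + n).
Posterior mean = (α₀+S)/(β₀+n) = [n/(β₀+n)]·(S/n) + [β₀/(β₀+n)]·(α₀/β₀), so only n and β₀ enter the weight.
Weight on data w = n/(β₀+n) = 4/(3.1+4) = 4/7.1 = 0.5634.

0.5634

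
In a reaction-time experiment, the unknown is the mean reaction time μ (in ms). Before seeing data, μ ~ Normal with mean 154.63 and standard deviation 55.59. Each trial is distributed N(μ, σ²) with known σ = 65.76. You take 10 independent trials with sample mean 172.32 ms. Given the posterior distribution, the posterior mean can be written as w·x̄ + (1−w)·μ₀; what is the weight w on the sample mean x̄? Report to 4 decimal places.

For Normal data with known variance σ², a Normal(μ₀, σ₀²) prior on μ is conjugate. Posterior precision = 1/σ₀² + n/σ²; posterior mean is the precision-weighted average of μ₀ and x̄.
σ₀² = 55.59² = 3090.2481, σ² = 65.76² = 4324.3776. Prior precision 1/σ₀² = 1/3090.2481; data precision n/σ² = 10/4324.3776.
w = (n/σ²)/(1/σ₀² + n/σ²) = n·σ₀²/(σ² + n·σ₀²) = 10·3090.2481/(4324.3776 + 10·3090.2481) = 30902.481/35226.8586 = 0.8772.

0.8772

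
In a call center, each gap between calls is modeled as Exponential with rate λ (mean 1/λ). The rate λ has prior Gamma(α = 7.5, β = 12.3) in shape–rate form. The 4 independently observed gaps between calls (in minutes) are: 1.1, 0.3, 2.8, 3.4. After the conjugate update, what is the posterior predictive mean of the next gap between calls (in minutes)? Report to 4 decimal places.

1.8952

With a Gamma(shape α, rate β) prior on the exponential rate λ, the posterior after n observations with total T = Σxᵢ is Gamma(α+n, β+T).
Sum of observations T = 7.6 minutes; n = 4.
Posterior: Gamma(7.5+4, 12.3+7.6) = Gamma(11.5, 19.9).
The predictive distribution for the next observation is Lomax; its mean is β/(α−1) = 19.9/10.5 = 1.8952.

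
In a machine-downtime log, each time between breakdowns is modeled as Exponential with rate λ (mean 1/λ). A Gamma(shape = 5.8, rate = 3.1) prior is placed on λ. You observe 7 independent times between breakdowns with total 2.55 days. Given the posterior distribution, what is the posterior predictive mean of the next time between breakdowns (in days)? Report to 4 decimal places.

With a Gamma(shape α, rate β) prior on the exponential rate λ, the posterior after n observations with total T = Σxᵢ is Gamma(α+n, β+T).
Posterior: Gamma(5.8+7, 3.1+2.55) = Gamma(12.8, 5.65).
The predictive distribution for the next observation is Lomax; its mean is β/(α−1) = 5.65/11.8 = 0.4788.

0.4788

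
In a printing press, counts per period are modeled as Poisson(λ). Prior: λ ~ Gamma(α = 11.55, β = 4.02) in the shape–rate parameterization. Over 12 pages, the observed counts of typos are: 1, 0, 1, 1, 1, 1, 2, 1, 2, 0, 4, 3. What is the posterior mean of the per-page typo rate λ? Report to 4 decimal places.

With a Gamma(shape α, rate β) prior, the Poisson likelihood is conjugate: the posterior is Gamma(α + ΣXᵢ, β + n).
Sum of counts S = 17 over n = 12 pages.
Posterior: Gamma(α+S, β+n) = Gamma(11.55+17, 4.02+12) = Gamma(28.55, 16.02).
Posterior mean = α/β = 28.55/16.02 = 1.7821.

1.7821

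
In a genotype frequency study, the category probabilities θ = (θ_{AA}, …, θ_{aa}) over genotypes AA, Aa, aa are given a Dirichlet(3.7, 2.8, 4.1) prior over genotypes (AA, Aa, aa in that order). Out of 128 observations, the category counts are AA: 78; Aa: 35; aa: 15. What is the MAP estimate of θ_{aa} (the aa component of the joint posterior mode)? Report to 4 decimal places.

0.1335

The Dirichlet prior is conjugate to the Multinomial likelihood: each posterior αⱼ = prior αⱼ + observed count nⱼ.
Posterior concentration: (81.7, 37.8, 19.1), total = 138.6.
Joint mode component: (α_{aa}−1)/(Σα−K) = 18.1/135.6 = 0.1335.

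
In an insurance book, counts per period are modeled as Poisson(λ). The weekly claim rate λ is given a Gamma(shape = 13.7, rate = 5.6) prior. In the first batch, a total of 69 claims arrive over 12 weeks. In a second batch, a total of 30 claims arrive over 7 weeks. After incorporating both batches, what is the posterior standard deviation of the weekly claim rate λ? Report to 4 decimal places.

0.4315

With a Gamma(shape α, rate β) prior, the Poisson likelihood is conjugate: the posterior is Gamma(α + ΣXᵢ, β + n).
After batch 1: Gamma(α+S, β+n) = Gamma(13.7+69, 5.6+12) = Gamma(82.7, 17.6).
After batch 2: Gamma(α+S, β+n) = Gamma(82.7+30, 17.6+7) = Gamma(112.7, 24.6).
SD = √α/β = √112.7/24.6 = 0.4315.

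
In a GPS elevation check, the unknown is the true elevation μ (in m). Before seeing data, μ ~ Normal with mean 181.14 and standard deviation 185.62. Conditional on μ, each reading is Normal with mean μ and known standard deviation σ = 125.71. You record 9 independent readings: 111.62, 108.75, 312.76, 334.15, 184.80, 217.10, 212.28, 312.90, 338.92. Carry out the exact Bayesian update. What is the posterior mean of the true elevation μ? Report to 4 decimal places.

For Normal data with known variance σ², a Normal(μ₀, σ₀²) prior on μ is conjugate. Posterior precision = 1/σ₀² + n/σ²; posterior mean is the precision-weighted average of μ₀ and x̄.
Σxᵢ = 111.62 + 108.75 + 312.76 + 334.15 + 184.80 + 217.10 + 212.28 + 312.90 + 338.92 = 2133.28, so n·x̄ = 2133.28.
σ₀² = 185.62² = 34454.7844, σ² = 125.71² = 15803.0041; σ² + n·σ₀² = 15803.0041 + 9·34454.7844 = 325896.0637.
Posterior mean = (μ₀/σ₀² + n·x̄/σ²)/(1/σ₀² + n/σ²) = (σ²·μ₀ + σ₀²·n·x̄)/(σ² + n·σ₀²) = (15803.0041·181.14 + 34454.7844·2133.28)/325896.0637 = 76364258.627506/325896.0637 = 234.3209.

234.3209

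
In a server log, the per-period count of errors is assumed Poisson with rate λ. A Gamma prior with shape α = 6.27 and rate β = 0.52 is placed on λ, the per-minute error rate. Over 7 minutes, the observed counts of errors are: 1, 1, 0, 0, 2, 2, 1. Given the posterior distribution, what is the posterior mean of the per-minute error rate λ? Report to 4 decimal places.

With a Gamma(shape α, rate β) prior, the Poisson likelihood is conjugate: the posterior is Gamma(α + ΣXᵢ, β + n).
Sum of counts S = 7 over n = 7 minutes.
Posterior: Gamma(α+S, β+n) = Gamma(6.27+7, 0.52+7) = Gamma(13.27, 7.52).
Posterior mean = α/β = 13.27/7.52 = 1.7646.

1.7646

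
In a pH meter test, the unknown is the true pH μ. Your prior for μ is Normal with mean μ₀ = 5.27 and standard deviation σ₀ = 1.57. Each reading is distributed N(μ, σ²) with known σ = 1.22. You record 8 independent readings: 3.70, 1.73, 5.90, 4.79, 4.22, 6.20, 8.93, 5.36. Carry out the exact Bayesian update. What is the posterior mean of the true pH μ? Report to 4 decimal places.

For Normal data with known variance σ², a Normal(μ₀, σ₀²) prior on μ is conjugate. Posterior precision = 1/σ₀² + n/σ²; posterior mean is the precision-weighted average of μ₀ and x̄.
Σxᵢ = 3.70 + 1.73 + 5.90 + 4.79 + 4.22 + 6.20 + 8.93 + 5.36 = 40.83, so n·x̄ = 40.83.
σ₀² = 1.57² = 2.4649, σ² = 1.22² = 1.4884; σ² + n·σ₀² = 1.4884 + 8·2.4649 = 21.2076.
Posterior mean = (μ₀/σ₀² + n·x̄/σ²)/(1/σ₀² + n/σ²) = (σ²·μ₀ + σ₀²·n·x̄)/(σ² + n·σ₀²) = (1.4884·5.27 + 2.4649·40.83)/21.2076 = 108.485735/21.2076 = 5.1154.

5.1154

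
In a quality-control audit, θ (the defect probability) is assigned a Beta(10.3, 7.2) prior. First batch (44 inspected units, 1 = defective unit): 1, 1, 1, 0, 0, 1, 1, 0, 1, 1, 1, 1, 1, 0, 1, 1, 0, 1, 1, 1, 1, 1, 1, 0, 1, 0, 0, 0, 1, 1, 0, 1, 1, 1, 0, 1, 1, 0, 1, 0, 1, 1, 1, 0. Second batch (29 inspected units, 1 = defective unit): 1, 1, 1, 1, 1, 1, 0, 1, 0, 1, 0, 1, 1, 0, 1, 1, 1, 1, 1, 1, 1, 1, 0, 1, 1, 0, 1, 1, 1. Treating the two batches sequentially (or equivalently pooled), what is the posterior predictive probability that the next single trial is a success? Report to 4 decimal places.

The Beta prior is conjugate to a Binomial/Bernoulli likelihood; the update adds successes to α and failures to β.
After batch 1: Beta(10.3+30, 7.2+14) = Beta(40.3, 21.2).
After batch 2: Beta(40.3+23, 21.2+6) = Beta(63.3, 27.2).
For a single future Bernoulli trial, P(success | data) = α/(α+β) = 0.6994.

0.6994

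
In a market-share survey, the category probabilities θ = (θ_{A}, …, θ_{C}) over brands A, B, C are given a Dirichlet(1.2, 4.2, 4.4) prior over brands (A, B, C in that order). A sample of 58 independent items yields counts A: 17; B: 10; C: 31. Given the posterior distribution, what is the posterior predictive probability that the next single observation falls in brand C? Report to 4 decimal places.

0.5221

The Dirichlet prior is conjugate to the Multinomial likelihood: each posterior αⱼ = prior αⱼ + observed count nⱼ.
Posterior concentration: (18.2, 14.2, 35.4), total = 67.8.
P(next = C | data) = α_{C}/Σα = 0.5221.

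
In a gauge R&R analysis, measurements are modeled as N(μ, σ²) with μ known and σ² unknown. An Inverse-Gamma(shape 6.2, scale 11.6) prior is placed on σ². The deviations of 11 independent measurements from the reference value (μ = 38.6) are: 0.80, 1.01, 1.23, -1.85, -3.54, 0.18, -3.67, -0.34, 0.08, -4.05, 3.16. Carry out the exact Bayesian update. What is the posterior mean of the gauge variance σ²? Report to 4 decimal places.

3.8476

With known mean μ and an Inverse-Gamma(α, β) prior on σ², the Normal likelihood is conjugate: posterior is Inv-Gamma(α + n/2, β + Σ(xᵢ−μ)²/2).
Σ(xᵢ−μ)² = (0.80)² + (1.01)² + (1.23)² + (-1.85)² + (-3.54)² + (0.18)² + (-3.67)² + (-0.34)² + (0.08)² + (-4.05)² + (3.16)² = 59.1385.
Posterior: Inv-Gamma(6.2 + 11/2, 11.6 + 59.1385/2) = Inv-Gamma(11.70, 41.16925).
E[σ²|data] = β/(α−1) = 41.16925/10.70 = 3.8476.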